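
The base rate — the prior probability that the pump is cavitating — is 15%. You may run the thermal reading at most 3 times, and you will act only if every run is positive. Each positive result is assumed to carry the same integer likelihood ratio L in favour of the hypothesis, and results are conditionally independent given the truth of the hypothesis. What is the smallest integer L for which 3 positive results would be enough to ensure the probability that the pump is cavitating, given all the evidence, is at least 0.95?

Prior odds = 0.15/0.85 = 3/17.
Target odds = 0.95/0.05 = 19.
Need L³ ≥ 19 ÷ (3/17) = 323/3.
4³ = 64 < 323/3 ≤ 125 = 5³, so L = 5.

5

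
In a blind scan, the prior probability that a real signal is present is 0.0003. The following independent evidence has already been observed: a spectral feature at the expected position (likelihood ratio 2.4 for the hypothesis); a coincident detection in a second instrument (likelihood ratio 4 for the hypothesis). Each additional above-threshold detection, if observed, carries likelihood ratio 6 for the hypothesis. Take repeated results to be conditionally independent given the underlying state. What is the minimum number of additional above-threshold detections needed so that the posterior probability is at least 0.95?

5

Prior odds = 0.0003/0.9997 = 3/9997.
Combined Bayes factor of the evidence already in hand = 2.4 × 4 = 9.6.
Odds after that evidence = (3/9997) × 9.6 = 144/49985.
Target odds = 0.95/0.05 = 19.
Need 6ⁿ ≥ 19 ÷ (144/49985) = 949715/144.
6⁴ = 1296 falls short of 949715/144 but 6⁵ = 7776 reaches it, so n = 5.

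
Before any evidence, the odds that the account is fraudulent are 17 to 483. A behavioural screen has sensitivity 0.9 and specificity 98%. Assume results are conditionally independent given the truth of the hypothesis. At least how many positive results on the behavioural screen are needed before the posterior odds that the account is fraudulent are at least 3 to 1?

2

Prior odds = 17/483.
False-positive rate = 1 − 0.98 = 0.02; likelihood ratio of a positive = 0.9/0.02 = 45.
Target odds = 3.
Need (17/483) × 45ⁿ ≥ 3, i.e. 45ⁿ ≥ 1449/17.
45¹ = 45 falls short of 1449/17 but 45² = 2025 reaches it, so n = 2.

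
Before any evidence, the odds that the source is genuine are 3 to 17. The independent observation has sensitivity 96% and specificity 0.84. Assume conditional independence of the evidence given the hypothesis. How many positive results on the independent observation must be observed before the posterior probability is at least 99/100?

4

Prior odds = 3/17.
False-positive rate = 1 − 0.84 = 0.16; likelihood ratio of a positive = 0.96/0.16 = 6.
Target posterior odds = 0.99/0.01 = 99.
Require 6ⁿ ≥ 99 ÷ (3/17) = 561.
6³ = 216 falls short of 561 but 6⁴ = 1296 reaches it, so n = 4.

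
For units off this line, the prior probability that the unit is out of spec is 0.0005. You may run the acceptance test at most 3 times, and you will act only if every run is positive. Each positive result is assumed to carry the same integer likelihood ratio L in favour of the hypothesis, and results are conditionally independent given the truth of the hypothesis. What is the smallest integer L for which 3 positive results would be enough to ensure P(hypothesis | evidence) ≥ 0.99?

59

Prior odds = 0.0005/0.9995 = 1/1999.
Target odds = 0.99/0.01 = 99.
Need L³ ≥ 99 ÷ (1/1999) = 197901.
58³ = 195112 < 197901 ≤ 205379 = 59³, so L = 59.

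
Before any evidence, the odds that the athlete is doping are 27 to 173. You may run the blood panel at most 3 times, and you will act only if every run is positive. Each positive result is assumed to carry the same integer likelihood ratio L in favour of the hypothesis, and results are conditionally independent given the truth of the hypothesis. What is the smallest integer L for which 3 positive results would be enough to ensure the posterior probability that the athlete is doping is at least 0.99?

Prior odds = 27/173.
Target odds = 0.99/0.01 = 99.
Need L³ ≥ 99 ÷ (27/173) = 1903/3.
8³ = 512 < 1903/3 ≤ 729 = 9³, so L = 9.

9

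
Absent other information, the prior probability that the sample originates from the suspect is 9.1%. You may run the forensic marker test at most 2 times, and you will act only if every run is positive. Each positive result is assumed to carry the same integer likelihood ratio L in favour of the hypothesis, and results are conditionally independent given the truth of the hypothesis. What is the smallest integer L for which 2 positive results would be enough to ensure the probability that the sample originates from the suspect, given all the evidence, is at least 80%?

7

Prior odds = 0.091/0.909 = 91/909.
Target odds = 0.8/0.2 = 4.
Need L² ≥ 4 ÷ (91/909) = 3636/91.
6² = 36 < 3636/91 ≤ 49 = 7², so L = 7.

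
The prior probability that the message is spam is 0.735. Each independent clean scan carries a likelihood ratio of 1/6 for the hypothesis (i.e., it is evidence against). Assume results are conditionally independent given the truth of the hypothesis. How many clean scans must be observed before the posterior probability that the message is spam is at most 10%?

Prior odds = 0.735/0.265 = 147/53.
Likelihood ratio per clean scan = 1/6.
Target posterior odds = 0.1/0.9 = 1/9.
Need (147/53) × (1/6)ⁿ ≤ 1/9, i.e. (1/6)ⁿ ≤ 53/1323.
(1/6)¹ = 1/6 is still above 53/1323 but (1/6)² = 1/36 is at or below it, so n = 2.

2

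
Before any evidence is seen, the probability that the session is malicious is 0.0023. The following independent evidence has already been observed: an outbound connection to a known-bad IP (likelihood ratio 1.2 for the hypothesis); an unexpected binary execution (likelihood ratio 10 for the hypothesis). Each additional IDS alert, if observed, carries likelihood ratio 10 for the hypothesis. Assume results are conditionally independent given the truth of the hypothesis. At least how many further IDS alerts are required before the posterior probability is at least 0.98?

Prior odds = 0.0023/0.9977 = 23/9977.
Combined Bayes factor of the evidence already in hand = 1.2 × 10 = 12.
Odds after that evidence = (23/9977) × 12 = 276/9977.
Target odds = 0.98/0.02 = 49.
Need 10ⁿ ≥ 49 ÷ (276/9977) = 488873/276.
10³ = 1000 falls short of 488873/276 but 10⁴ = 10000 reaches it, so n = 4.

4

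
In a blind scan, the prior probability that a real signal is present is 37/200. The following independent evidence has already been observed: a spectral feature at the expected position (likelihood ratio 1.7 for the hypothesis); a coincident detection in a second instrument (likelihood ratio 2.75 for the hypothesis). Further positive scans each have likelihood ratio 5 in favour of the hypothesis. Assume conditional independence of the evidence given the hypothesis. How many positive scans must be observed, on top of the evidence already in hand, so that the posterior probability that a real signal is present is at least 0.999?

Prior odds = 0.185/0.815 = 37/163.
Combined Bayes factor of the evidence already in hand = 1.7 × 2.75 = 4.675.
Odds after that evidence = (37/163) × 4.675 = 6919/6520.
Target odds = 0.999/0.001 = 999.
Need 5ⁿ ≥ 999 ÷ (6919/6520) = 176040/187.
5⁴ = 625 falls short of 176040/187 but 5⁵ = 3125 reaches it, so n = 5.

5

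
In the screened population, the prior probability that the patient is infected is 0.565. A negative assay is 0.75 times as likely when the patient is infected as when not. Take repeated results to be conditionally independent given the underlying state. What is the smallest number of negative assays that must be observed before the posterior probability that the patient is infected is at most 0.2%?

Prior odds: 0.565 ÷ 0.435 = 113/87.
Likelihood ratio per negative assay = 0.75.
Target odds: 0.002 ÷ 0.998 = 1/499.
Require 0.75ⁿ ≤ 1/499 ÷ (113/87) = 87/56387.
0.75²² ≈0.00178381 is still above 87/56387 but 0.75²³ ≈0.00133786 is at or below it, so n = 23.

23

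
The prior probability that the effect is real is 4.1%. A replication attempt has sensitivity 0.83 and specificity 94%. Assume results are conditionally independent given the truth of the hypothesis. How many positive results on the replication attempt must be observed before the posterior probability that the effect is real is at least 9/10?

Prior odds = 0.041/0.959 = 41/959.
False-positive rate = 1 − 0.94 = 0.06; likelihood ratio of a positive = 0.83/0.06 = 83/6.
Target posterior odds = 0.9/0.1 = 9.
Require (83/6)ⁿ ≥ 9 ÷ (41/959) = 8631/41.
(83/6)² = 6889/36 falls short of 8631/41 but (83/6)³ = 571787/216 reaches it, so n = 3.

3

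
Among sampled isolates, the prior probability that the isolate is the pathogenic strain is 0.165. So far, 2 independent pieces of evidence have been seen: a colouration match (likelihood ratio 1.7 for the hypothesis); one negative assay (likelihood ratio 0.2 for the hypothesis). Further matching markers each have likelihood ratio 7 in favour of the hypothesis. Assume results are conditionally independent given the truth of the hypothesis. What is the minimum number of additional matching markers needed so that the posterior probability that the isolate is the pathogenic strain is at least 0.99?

4

Prior odds = 0.165/0.835 = 33/167.
Combined Bayes factor of the evidence already in hand = 1.7 × 0.2 = 0.34.
Odds after that evidence = (33/167) × 0.34 = 561/8350.
Target odds = 0.99/0.01 = 99.
Need 7ⁿ ≥ 99 ÷ (561/8350) = 25050/17.
7³ = 343 falls short of 25050/17 but 7⁴ = 2401 reaches it, so n = 4.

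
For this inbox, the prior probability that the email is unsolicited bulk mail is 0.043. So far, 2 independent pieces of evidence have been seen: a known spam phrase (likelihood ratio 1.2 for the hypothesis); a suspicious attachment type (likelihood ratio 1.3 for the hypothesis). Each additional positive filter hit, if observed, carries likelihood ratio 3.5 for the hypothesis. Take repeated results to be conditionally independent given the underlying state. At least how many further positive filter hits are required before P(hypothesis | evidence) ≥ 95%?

Prior odds = 0.043/0.957 = 43/957.
Combined Bayes factor of the evidence already in hand = 1.2 × 1.3 = 1.56.
Odds after that evidence = (43/957) × 1.56 = 559/7975.
Target odds = 0.95/0.05 = 19.
Need 3.5ⁿ ≥ 19 ÷ (559/7975) = 151525/559.
3.5⁴ = 150.0625 falls short of 151525/559 but 3.5⁵ = 525.21875 reaches it, so n = 5.

5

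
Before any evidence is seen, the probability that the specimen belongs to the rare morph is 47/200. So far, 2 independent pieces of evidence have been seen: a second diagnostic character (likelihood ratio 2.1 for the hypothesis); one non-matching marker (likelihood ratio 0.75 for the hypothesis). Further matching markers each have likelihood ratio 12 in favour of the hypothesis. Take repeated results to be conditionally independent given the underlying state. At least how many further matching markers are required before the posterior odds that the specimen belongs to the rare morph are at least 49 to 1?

2

Prior odds = 0.235/0.765 = 47/153.
Combined Bayes factor of the evidence already in hand = 2.1 × 0.75 = 1.575.
Odds after that evidence = (47/153) × 1.575 = 329/680.
Target odds = 49.
Need 12ⁿ ≥ 49 ÷ (329/680) = 4760/47.
12¹ = 12 falls short of 4760/47 but 12² = 144 reaches it, so n = 2.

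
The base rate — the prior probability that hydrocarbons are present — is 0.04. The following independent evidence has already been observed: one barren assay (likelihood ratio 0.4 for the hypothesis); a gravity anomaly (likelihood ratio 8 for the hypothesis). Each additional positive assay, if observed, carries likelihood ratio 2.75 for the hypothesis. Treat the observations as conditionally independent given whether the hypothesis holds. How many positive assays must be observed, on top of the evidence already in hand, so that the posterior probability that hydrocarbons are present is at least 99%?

7

Prior odds = 0.04/0.96 = 1/24.
Combined Bayes factor of the evidence already in hand = 0.4 × 8 = 3.2.
Odds after that evidence = (1/24) × 3.2 = 2/15.
Target odds = 0.99/0.01 = 99.
Need 2.75ⁿ ≥ 99 ÷ (2/15) = 742.5.
2.75⁶ = 1771561/4096 falls short of 742.5 but 2.75⁷ = 19487171/16384 reaches it, so n = 7.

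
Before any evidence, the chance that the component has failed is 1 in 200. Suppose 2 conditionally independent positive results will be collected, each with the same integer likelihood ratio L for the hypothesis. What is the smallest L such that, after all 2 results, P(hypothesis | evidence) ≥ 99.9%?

Prior odds = 0.005/0.995 = 1/199.
Target odds = 0.999/0.001 = 999.
Need L² ≥ 999 ÷ (1/199) = 198801.
445² = 198025 < 198801 ≤ 198916 = 446², so L = 446.

446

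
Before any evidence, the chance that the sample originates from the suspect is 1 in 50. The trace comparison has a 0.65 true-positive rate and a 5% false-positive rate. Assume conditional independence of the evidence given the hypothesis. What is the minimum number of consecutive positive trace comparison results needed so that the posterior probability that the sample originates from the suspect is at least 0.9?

Prior odds: 0.02 ÷ 0.98 = 1/49.
Likelihood ratio of a positive result = 0.65/0.05 = 13.
Target posterior odds = 0.9/0.1 = 9.
Require 13ⁿ ≥ 9 ÷ (1/49) = 441.
13² = 169 falls short of 441 but 13³ = 2197 reaches it, so n = 3.

3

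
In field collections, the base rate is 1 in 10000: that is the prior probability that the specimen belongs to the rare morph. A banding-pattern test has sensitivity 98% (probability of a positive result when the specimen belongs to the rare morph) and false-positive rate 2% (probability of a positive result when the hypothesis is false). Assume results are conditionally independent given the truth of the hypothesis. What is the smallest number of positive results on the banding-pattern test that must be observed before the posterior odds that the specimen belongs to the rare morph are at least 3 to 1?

3

Prior odds: 0.0001 ÷ 0.9999 = 1/9999.
Likelihood ratio of a positive result = 0.98/0.02 = 49.
Target odds = 3.
Need (1/9999) × 49ⁿ ≥ 3, i.e. 49ⁿ ≥ 29997.
49² = 2401 falls short of 29997 but 49³ = 117649 reaches it, so n = 3.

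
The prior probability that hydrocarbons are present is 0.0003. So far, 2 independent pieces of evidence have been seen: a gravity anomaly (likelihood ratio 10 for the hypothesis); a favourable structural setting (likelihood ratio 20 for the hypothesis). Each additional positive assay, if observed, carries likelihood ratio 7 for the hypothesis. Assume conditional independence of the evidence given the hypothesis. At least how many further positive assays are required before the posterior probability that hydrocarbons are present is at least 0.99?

Prior odds = 0.0003/0.9997 = 3/9997.
Combined Bayes factor of the evidence already in hand = 10 × 20 = 200.
Odds after that evidence = (3/9997) × 200 = 600/9997.
Target odds = 0.99/0.01 = 99.
Need 7ⁿ ≥ 99 ÷ (600/9997) = 1649.505.
7³ = 343 falls short of 1649.505 but 7⁴ = 2401 reaches it, so n = 4.

4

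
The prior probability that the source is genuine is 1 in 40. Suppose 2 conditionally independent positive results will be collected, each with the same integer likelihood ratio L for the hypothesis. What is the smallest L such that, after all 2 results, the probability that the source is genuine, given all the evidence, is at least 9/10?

19

Prior odds = 0.025/0.975 = 1/39.
Target odds = 0.9/0.1 = 9.
Need L² ≥ 9 ÷ (1/39) = 351.
18² = 324 < 351 ≤ 361 = 19², so L = 19.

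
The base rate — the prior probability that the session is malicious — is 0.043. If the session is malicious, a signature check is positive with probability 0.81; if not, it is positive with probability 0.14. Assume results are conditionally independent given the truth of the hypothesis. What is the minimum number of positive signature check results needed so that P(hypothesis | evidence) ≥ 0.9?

4

Prior odds = 0.043/0.957 = 43/957.
Likelihood ratio of a positive = 0.81/0.14 = 81/14.
Target odds: 0.9 ÷ 0.1 = 9.
Require (81/14)ⁿ ≥ 9 ÷ (43/957) = 8613/43.
(81/14)³ = 531441/2744 falls short of 8613/43 but (81/14)⁴ = 43046721/38416 reaches it, so n = 4.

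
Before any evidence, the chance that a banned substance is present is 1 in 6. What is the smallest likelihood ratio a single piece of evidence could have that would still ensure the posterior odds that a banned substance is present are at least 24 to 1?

120

Prior odds = (1/6)/(5/6) = 0.2.
Target odds = 24.
Required Bayes factor = 24 ÷ 0.2 = 120.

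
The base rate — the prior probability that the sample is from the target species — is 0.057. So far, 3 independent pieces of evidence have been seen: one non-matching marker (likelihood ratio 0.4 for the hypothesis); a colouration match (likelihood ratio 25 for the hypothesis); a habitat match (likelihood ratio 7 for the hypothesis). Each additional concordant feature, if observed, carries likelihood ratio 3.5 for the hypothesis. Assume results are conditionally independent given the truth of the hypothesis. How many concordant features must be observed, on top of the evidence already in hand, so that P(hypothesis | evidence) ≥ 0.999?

Prior odds = 0.057/0.943 = 57/943.
Combined Bayes factor of the evidence already in hand = 0.4 × 25 × 7 = 70.
Odds after that evidence = (57/943) × 70 = 3990/943.
Target odds = 0.999/0.001 = 999.
Need 3.5ⁿ ≥ 999 ÷ (3990/943) = 314019/1330.
3.5⁴ = 150.0625 falls short of 314019/1330 but 3.5⁵ = 525.21875 reaches it, so n = 5.

5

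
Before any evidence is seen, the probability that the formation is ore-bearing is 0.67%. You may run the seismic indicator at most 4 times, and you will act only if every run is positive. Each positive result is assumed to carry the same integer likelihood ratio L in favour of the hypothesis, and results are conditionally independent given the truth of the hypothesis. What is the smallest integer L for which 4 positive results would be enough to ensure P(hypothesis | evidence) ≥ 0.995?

14

Prior odds = 0.0067/0.9933 = 67/9933.
Target odds = 0.995/0.005 = 199.
Need L⁴ ≥ 199 ÷ (67/9933) = 1976667/67.
13⁴ = 28561 < 1976667/67 ≤ 38416 = 14⁴, so L = 14.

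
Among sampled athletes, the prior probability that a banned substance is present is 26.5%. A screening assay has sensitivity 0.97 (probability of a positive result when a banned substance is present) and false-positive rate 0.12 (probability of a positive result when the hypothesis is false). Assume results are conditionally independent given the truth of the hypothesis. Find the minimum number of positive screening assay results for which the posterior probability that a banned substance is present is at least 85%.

Prior odds = 0.265/0.735 = 53/147.
Likelihood ratio of a positive result = 0.97/0.12 = 97/12.
Target odds: 0.85 ÷ 0.15 = 17/3.
Require (97/12)ⁿ ≥ 17/3 ÷ (53/147) = 833/53.
(97/12)¹ = 97/12 falls short of 833/53 but (97/12)² = 9409/144 reaches it, so n = 2.

2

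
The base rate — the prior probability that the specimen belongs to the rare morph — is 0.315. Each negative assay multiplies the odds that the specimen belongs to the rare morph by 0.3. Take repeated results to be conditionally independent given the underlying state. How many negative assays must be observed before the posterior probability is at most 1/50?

Prior odds: 0.315 ÷ 0.685 = 63/137.
Likelihood ratio per negative assay = 0.3.
Target posterior odds = 0.02/0.98 = 1/49.
Require 0.3ⁿ ≤ 1/49 ÷ (63/137) = 137/3087.
0.3² = 0.09 is still above 137/3087 but 0.3³ = 0.027 is at or below it, so n = 3.

3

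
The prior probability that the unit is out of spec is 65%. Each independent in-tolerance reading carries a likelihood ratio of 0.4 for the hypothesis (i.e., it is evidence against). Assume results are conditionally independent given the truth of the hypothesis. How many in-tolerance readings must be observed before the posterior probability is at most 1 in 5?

Prior odds = 0.65/0.35 = 13/7.
Likelihood ratio per in-tolerance reading = 0.4.
Target posterior odds = 0.2/0.8 = 0.25.
Need (13/7) × 0.4ⁿ ≤ 0.25, i.e. 0.4ⁿ ≤ 7/52.
0.4² = 0.16 is still above 7/52 but 0.4³ = 0.064 is at or below it, so n = 3.

3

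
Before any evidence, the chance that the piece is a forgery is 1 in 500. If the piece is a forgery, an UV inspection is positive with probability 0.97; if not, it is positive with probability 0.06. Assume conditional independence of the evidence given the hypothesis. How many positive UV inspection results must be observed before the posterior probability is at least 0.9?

Prior odds: 0.002 ÷ 0.998 = 1/499.
Likelihood ratio of a positive = 0.97/0.06 = 97/6.
Target odds: 0.9 ÷ 0.1 = 9.
Need (1/499) × (97/6)ⁿ ≥ 9, i.e. (97/6)ⁿ ≥ 4491.
(97/6)³ = 912673/216 falls short of 4491 but (97/6)⁴ = 88529281/1296 reaches it, so n = 4.

4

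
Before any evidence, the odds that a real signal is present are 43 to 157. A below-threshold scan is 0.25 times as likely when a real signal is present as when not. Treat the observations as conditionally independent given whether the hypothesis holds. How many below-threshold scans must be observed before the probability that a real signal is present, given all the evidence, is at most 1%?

Prior odds = 43/157.
Likelihood ratio per below-threshold scan = 0.25.
Target odds: 0.01 ÷ 0.99 = 1/99.
Need (43/157) × 0.25ⁿ ≤ 1/99, i.e. 0.25ⁿ ≤ 157/4257.
0.25² = 0.0625 is still above 157/4257 but 0.25³ = 0.015625 is at or below it, so n = 3.

3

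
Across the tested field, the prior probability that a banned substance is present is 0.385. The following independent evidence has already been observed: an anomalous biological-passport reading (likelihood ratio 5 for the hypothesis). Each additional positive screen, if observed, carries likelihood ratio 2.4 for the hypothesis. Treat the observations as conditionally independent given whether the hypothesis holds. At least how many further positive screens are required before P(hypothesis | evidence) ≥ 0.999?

Prior odds = 0.385/0.615 = 77/123.
Bayes factor of the evidence already in hand = 5.
Odds after that evidence = (77/123) × 5 = 385/123.
Target odds = 0.999/0.001 = 999.
Need 2.4ⁿ ≥ 999 ÷ (385/123) = 122877/385.
2.4⁶ = 2985984/15625 falls short of 122877/385 but 2.4⁷ = 35831808/78125 reaches it, so n = 7.

7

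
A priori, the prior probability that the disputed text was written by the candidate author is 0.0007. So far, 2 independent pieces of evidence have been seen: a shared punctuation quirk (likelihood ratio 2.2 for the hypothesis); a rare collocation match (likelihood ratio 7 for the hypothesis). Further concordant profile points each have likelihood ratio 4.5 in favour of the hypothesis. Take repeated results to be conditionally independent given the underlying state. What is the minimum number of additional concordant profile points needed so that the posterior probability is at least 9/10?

Prior odds = 0.0007/0.9993 = 7/9993.
Combined Bayes factor of the evidence already in hand = 2.2 × 7 = 15.4.
Odds after that evidence = (7/9993) × 15.4 = 539/49965.
Target odds = 0.9/0.1 = 9.
Need 4.5ⁿ ≥ 9 ÷ (539/49965) = 449685/539.
4.5⁴ = 410.0625 falls short of 449685/539 but 4.5⁵ = 1845.28125 reaches it, so n = 5.

5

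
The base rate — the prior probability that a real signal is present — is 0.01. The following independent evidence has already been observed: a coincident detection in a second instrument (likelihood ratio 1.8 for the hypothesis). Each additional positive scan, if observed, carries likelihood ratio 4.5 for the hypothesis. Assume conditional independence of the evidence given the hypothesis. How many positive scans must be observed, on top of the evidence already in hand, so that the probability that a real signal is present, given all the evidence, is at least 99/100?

Prior odds = 0.01/0.99 = 1/99.
Bayes factor of the evidence already in hand = 1.8.
Odds after that evidence = (1/99) × 1.8 = 1/55.
Target odds = 0.99/0.01 = 99.
Need 4.5ⁿ ≥ 99 ÷ (1/55) = 5445.
4.5⁵ = 1845.28125 falls short of 5445 but 4.5⁶ = 8303.765625 reaches it, so n = 6.

6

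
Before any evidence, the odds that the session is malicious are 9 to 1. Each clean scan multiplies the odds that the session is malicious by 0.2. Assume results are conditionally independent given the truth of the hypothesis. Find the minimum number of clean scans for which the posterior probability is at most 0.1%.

6

Prior odds = 9.
Likelihood ratio per clean scan = 0.2.
Target posterior odds = 0.001/0.999 = 1/999.
Require 0.2ⁿ ≤ 1/999 ÷ 9 = 1/8991.
0.2⁵ = 0.00032 is still above 1/8991 but 0.2⁶ = 1/15625 is at or below it, so n = 6.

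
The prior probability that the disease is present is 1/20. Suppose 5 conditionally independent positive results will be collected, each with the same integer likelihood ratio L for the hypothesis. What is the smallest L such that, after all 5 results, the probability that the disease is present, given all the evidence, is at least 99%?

5

Prior odds = 0.05/0.95 = 1/19.
Target odds = 0.99/0.01 = 99.
Need L⁵ ≥ 99 ÷ (1/19) = 1881.
4⁵ = 1024 < 1881 ≤ 3125 = 5⁵, so L = 5.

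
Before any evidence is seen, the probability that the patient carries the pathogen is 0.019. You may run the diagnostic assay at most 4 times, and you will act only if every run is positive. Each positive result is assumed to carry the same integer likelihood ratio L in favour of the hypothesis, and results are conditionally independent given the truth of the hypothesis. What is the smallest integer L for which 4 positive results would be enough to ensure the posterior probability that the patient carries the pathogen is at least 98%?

Prior odds = 0.019/0.981 = 19/981.
Target odds = 0.98/0.02 = 49.
Need L⁴ ≥ 49 ÷ (19/981) = 48069/19.
7⁴ = 2401 < 48069/19 ≤ 4096 = 8⁴, so L = 8.

8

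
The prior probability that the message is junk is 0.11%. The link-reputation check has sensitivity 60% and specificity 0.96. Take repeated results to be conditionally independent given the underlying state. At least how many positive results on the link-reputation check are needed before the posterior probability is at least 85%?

4

Prior odds = 0.0011/0.9989 = 11/9989.
False-positive rate = 1 − 0.96 = 0.04; likelihood ratio of a positive = 0.6/0.04 = 15.
Target posterior odds = 0.85/0.15 = 17/3.
Need (11/9989) × 15ⁿ ≥ 17/3, i.e. 15ⁿ ≥ 169813/33.
15³ = 3375 falls short of 169813/33 but 15⁴ = 50625 reaches it, so n = 4.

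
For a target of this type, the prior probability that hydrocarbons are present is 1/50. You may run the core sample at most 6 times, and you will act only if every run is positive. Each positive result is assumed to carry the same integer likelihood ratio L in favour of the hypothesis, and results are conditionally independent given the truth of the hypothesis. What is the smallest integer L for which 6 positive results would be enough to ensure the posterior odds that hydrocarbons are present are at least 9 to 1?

Prior odds = 0.02/0.98 = 1/49.
Target odds = 9.
Need L⁶ ≥ 9 ÷ (1/49) = 441.
2⁶ = 64 < 441 ≤ 729 = 3⁶, so L = 3.

3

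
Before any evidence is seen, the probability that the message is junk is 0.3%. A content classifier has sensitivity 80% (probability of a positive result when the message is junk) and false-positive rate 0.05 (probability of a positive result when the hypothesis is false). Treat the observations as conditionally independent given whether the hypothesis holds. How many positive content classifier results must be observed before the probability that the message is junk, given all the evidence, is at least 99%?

Prior odds: 0.003 ÷ 0.997 = 3/997.
Likelihood ratio of a positive result = 0.8/0.05 = 16.
Target posterior odds = 0.99/0.01 = 99.
Need (3/997) × 16ⁿ ≥ 99, i.e. 16ⁿ ≥ 32901.
16³ = 4096 falls short of 32901 but 16⁴ = 65536 reaches it, so n = 4.

4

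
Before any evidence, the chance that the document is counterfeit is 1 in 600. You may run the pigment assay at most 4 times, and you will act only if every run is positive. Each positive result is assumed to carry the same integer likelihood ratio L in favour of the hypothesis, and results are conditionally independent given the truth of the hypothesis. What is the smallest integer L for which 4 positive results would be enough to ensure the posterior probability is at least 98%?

14

Prior odds = (1/600)/(599/600) = 1/599.
Target odds = 0.98/0.02 = 49.
Need L⁴ ≥ 49 ÷ (1/599) = 29351.
13⁴ = 28561 < 29351 ≤ 38416 = 14⁴, so L = 14.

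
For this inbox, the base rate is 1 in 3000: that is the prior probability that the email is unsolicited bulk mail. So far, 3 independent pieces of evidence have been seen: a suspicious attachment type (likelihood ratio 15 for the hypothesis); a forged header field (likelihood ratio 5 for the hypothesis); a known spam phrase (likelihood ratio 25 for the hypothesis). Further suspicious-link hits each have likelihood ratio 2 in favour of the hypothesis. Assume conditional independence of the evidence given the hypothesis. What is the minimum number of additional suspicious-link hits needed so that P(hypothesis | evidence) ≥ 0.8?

3

Prior odds = (1/3000)/(2999/3000) = 1/2999.
Combined Bayes factor of the evidence already in hand = 15 × 5 × 25 = 1875.
Odds after that evidence = (1/2999) × 1875 = 1875/2999.
Target odds = 0.8/0.2 = 4.
Need 2ⁿ ≥ 4 ÷ (1875/2999) = 11996/1875.
2² = 4 falls short of 11996/1875 but 2³ = 8 reaches it, so n = 3.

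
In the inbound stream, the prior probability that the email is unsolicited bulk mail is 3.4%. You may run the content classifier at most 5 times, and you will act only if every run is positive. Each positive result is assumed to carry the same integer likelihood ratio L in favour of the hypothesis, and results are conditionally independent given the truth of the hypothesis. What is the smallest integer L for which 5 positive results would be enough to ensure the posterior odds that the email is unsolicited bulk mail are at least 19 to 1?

Prior odds = 0.034/0.966 = 17/483.
Target odds = 19.
Need L⁵ ≥ 19 ÷ (17/483) = 9177/17.
3⁵ = 243 < 9177/17 ≤ 1024 = 4⁵, so L = 4.

4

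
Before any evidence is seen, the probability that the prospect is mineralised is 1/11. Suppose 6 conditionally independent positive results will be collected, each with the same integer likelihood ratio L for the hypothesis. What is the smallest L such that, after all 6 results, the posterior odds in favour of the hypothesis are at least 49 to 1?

3

Prior odds = (1/11)/(10/11) = 0.1.
Target odds = 49.
Need L⁶ ≥ 49 ÷ 0.1 = 490.
2⁶ = 64 < 490 ≤ 729 = 3⁶, so L = 3.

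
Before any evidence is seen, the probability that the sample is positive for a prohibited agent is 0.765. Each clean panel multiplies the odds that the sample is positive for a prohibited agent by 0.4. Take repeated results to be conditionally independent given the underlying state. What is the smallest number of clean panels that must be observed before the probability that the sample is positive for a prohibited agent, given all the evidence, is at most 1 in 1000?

9

Prior odds = 0.765/0.235 = 153/47.
Likelihood ratio per clean panel = 0.4.
Target posterior odds = 0.001/0.999 = 1/999.
Need (153/47) × 0.4ⁿ ≤ 1/999, i.e. 0.4ⁿ ≤ 47/152847.
0.4⁸ = 256/390625 is still above 47/152847 but 0.4⁹ = 512/1953125 is at or below it, so n = 9.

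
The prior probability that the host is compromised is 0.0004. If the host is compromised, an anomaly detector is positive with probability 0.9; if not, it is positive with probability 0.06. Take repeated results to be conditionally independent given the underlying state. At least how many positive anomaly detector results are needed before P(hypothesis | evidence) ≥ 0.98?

5

Prior odds = 0.0004/0.9996 = 1/2499.
Likelihood ratio of a positive = 0.9/0.06 = 15.
Target posterior odds = 0.98/0.02 = 49.
Require 15ⁿ ≥ 49 ÷ (1/2499) = 122451.
15⁴ = 50625 falls short of 122451 but 15⁵ = 759375 reaches it, so n = 5.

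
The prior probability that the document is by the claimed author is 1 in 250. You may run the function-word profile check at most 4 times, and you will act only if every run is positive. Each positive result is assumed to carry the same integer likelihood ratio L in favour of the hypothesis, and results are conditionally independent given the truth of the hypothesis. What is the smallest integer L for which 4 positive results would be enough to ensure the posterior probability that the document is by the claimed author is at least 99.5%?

Prior odds = 0.004/0.996 = 1/249.
Target odds = 0.995/0.005 = 199.
Need L⁴ ≥ 199 ÷ (1/249) = 49551.
14⁴ = 38416 < 49551 ≤ 50625 = 15⁴, so L = 15.

15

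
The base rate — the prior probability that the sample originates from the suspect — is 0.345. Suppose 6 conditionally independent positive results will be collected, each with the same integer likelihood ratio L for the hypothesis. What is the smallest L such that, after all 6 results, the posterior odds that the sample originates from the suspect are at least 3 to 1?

Prior odds = 0.345/0.655 = 69/131.
Target odds = 3.
Need L⁶ ≥ 3 ÷ (69/131) = 131/23.
1⁶ = 1 < 131/23 ≤ 64 = 2⁶, so L = 2.

2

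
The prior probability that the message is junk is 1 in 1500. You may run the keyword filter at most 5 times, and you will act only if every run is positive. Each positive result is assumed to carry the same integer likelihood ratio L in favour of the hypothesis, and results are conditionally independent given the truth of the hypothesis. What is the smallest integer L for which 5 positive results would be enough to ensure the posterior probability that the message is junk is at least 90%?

Prior odds = (1/1500)/(1499/1500) = 1/1499.
Target odds = 0.9/0.1 = 9.
Need L⁵ ≥ 9 ÷ (1/1499) = 13491.
6⁵ = 7776 < 13491 ≤ 16807 = 7⁵, so L = 7.

7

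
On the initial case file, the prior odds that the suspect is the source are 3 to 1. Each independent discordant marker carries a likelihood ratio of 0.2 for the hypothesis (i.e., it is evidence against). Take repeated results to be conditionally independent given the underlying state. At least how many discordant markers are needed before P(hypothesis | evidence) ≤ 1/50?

Prior odds = 3.
Likelihood ratio per discordant marker = 0.2.
Target posterior odds = 0.02/0.98 = 1/49.
Need 3 × 0.2ⁿ ≤ 1/49, i.e. 0.2ⁿ ≤ 1/147.
0.2³ = 0.008 is still above 1/147 but 0.2⁴ = 0.0016 is at or below it, so n = 4.

4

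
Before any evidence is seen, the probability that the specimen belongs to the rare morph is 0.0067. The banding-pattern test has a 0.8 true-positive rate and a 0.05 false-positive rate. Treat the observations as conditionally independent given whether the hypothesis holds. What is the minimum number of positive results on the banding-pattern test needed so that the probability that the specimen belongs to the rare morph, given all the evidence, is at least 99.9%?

Prior odds: 0.0067 ÷ 0.9933 = 67/9933.
Likelihood ratio of a positive result = 0.8/0.05 = 16.
Target posterior odds = 0.999/0.001 = 999.
Need (67/9933) × 16ⁿ ≥ 999, i.e. 16ⁿ ≥ 9923067/67.
16⁴ = 65536 falls short of 9923067/67 but 16⁵ = 1048576 reaches it, so n = 5.

5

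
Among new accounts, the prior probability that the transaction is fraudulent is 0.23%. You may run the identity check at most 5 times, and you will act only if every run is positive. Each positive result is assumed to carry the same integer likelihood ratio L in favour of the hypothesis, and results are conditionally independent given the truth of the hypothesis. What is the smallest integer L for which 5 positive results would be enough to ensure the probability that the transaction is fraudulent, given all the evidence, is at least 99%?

9

Prior odds = 0.0023/0.9977 = 23/9977.
Target odds = 0.99/0.01 = 99.
Need L⁵ ≥ 99 ÷ (23/9977) = 987723/23.
8⁵ = 32768 < 987723/23 ≤ 59049 = 9⁵, so L = 9.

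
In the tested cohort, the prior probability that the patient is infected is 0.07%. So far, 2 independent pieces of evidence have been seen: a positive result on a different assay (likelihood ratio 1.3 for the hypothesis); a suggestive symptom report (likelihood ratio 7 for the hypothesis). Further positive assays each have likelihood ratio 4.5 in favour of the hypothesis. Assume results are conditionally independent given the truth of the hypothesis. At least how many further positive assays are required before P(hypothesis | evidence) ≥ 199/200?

7

Prior odds = 0.0007/0.9993 = 7/9993.
Combined Bayes factor of the evidence already in hand = 1.3 × 7 = 9.1.
Odds after that evidence = (7/9993) × 9.1 = 637/99930.
Target odds = 0.995/0.005 = 199.
Need 4.5ⁿ ≥ 199 ÷ (637/99930) = 19886070/637.
4.5⁶ = 8303.765625 falls short of 19886070/637 but 4.5⁷ = 4782969/128 reaches it, so n = 7.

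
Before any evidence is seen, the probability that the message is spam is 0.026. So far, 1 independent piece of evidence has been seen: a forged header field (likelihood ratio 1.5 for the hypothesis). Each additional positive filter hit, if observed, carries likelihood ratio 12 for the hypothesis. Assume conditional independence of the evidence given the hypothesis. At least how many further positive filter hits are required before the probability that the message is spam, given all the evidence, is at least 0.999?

Prior odds = 0.026/0.974 = 13/487.
Bayes factor of the evidence already in hand = 1.5.
Odds after that evidence = (13/487) × 1.5 = 39/974.
Target odds = 0.999/0.001 = 999.
Need 12ⁿ ≥ 999 ÷ (39/974) = 324342/13.
12⁴ = 20736 falls short of 324342/13 but 12⁵ = 248832 reaches it, so n = 5.

5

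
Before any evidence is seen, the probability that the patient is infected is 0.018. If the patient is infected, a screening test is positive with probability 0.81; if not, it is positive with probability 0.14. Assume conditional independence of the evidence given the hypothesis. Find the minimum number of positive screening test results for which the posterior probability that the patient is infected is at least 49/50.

5

Prior odds = 0.018/0.982 = 9/491.
Likelihood ratio of a positive = 0.81/0.14 = 81/14.
Target posterior odds = 0.98/0.02 = 49.
Need (9/491) × (81/14)ⁿ ≥ 49, i.e. (81/14)ⁿ ≥ 24059/9.
(81/14)⁴ = 43046721/38416 falls short of 24059/9 but (81/14)⁵ ≈6483.13 reaches it, so n = 5.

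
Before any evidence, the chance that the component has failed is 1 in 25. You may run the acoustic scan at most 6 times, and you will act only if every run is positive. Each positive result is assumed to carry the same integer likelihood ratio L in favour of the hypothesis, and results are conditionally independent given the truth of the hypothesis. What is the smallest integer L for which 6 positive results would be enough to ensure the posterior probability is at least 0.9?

3

Prior odds = 0.04/0.96 = 1/24.
Target odds = 0.9/0.1 = 9.
Need L⁶ ≥ 9 ÷ (1/24) = 216.
2⁶ = 64 < 216 ≤ 729 = 3⁶, so L = 3.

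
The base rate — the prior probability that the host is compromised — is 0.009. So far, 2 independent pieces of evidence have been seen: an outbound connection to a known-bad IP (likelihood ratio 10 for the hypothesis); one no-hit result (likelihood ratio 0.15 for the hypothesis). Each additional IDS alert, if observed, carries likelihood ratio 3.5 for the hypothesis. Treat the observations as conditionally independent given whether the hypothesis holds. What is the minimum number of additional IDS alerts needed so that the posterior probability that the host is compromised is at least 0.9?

Prior odds = 0.009/0.991 = 9/991.
Combined Bayes factor of the evidence already in hand = 10 × 0.15 = 1.5.
Odds after that evidence = (9/991) × 1.5 = 27/1982.
Target odds = 0.9/0.1 = 9.
Need 3.5ⁿ ≥ 9 ÷ (27/1982) = 1982/3.
3.5⁵ = 525.21875 falls short of 1982/3 but 3.5⁶ = 1838.265625 reaches it, so n = 6.

6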